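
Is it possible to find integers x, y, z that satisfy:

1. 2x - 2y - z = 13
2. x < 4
Yes

Take x = 0, y = -7, z = 1. Substituting into each constraint:
  (1) 2(0) - 2(-7) + (-1) = 13 ✓
  (2) 0 < 4 ✓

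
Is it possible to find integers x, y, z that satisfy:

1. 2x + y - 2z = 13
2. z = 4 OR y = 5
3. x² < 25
Yes

Take x = 0, y = 5, z = -4. Substituting into each constraint:
  (1) 2(0) + 5 - 2(-4) = 13 ✓
  (2) y = 5, target 5 ✓ (second branch holds)
  (3) x² = (0)² = 0, and 0 < 25 ✓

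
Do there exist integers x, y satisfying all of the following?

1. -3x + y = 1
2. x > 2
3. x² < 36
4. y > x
Yes

Take x = 3, y = 10. Substituting into each constraint:
  (1) -3(3) + 10 = 1 ✓
  (2) 3 > 2 ✓
  (3) x² = (3)² = 9, and 9 < 36 ✓
  (4) 10 > 3 ✓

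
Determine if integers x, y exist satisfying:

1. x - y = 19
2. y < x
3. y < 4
Yes

Take x = 19, y = 0. Substituting into each constraint:
  (1) 19 + 0 = 19 ✓
  (2) 0 < 19 ✓
  (3) 0 < 4 ✓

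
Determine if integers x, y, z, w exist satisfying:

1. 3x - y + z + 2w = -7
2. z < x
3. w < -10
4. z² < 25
Yes

Take x = 0, y = -16, z = -1, w = -11. Substituting into each constraint:
  (1) 3(0) + 16 + (-1) + 2(-11) = -7 ✓
  (2) -1 < 0 ✓
  (3) -11 < -10 ✓
  (4) z² = (-1)² = 1, and 1 < 25 ✓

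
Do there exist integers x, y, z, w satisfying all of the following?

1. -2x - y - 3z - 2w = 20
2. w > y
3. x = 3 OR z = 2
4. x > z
Yes

Take x = 3, y = -29, z = 1, w = 0. Substituting into each constraint:
  (1) -2(3) + 29 - 3(1) - 2(0) = 20 ✓
  (2) 0 > -29 ✓
  (3) x = 3, target 3 ✓ (first branch holds)
  (4) 3 > 1 ✓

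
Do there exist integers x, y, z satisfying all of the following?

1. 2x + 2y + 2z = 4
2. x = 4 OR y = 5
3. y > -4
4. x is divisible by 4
Yes

Take x = 0, y = 5, z = -3. Substituting into each constraint:
  (1) 2(0) + 2(5) + 2(-3) = 4 ✓
  (2) y = 5, target 5 ✓ (second branch holds)
  (3) 5 > -4 ✓
  (4) 0 = 4 × 0, remainder 0 ✓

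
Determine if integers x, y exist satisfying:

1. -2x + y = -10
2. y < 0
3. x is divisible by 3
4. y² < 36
Yes

Take x = 3, y = -4. Substituting into each constraint:
  (1) -2(3) + (-4) = -10 ✓
  (2) -4 < 0 ✓
  (3) 3 = 3 × 1, remainder 0 ✓
  (4) y² = (-4)² = 16, and 16 < 36 ✓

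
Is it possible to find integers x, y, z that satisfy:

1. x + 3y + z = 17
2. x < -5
Yes

Take x = -6, y = 0, z = 23. Substituting into each constraint:
  (1) (-6) + 3(0) + 23 = 17 ✓
  (2) -6 < -5 ✓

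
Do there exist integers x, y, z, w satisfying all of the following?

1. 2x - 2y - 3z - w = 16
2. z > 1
Yes

Take x = 0, y = -11, z = 2, w = 0. Substituting into each constraint:
  (1) 2(0) - 2(-11) - 3(2) + 0 = 16 ✓
  (2) 2 > 1 ✓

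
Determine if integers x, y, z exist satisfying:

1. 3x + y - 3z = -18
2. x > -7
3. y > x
Yes

Take x = 2, y = 3, z = 9. Substituting into each constraint:
  (1) 3(2) + 3 - 3(9) = -18 ✓
  (2) 2 > -7 ✓
  (3) 3 > 2 ✓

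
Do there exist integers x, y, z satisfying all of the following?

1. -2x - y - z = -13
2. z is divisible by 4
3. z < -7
Yes

Take x = 10, y = 1, z = -8. Substituting into each constraint:
  (1) -2(10) + (-1) + 8 = -13 ✓
  (2) -8 = 4 × -2, remainder 0 ✓
  (3) -8 < -7 ✓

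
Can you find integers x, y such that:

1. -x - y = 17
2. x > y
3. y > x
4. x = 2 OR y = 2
No

A contradictory subset is {x > y, y > x}. No integer assignment can satisfy these jointly:

  - x > y: bounds one variable relative to another variable
  - y > x: bounds one variable relative to another variable

Direct contradiction: x > y and y > x cannot both hold.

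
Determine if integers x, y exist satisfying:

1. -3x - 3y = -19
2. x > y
No

Even the single constraint (-3x - 3y = -19) is infeasible over the integers.

  - -3x - 3y = -19: every term on the left is divisible by 3, so the LHS ≡ 0 (mod 3), but the RHS -19 is not — no integer solution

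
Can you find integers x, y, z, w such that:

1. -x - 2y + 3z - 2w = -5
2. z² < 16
Yes

Take x = 5, y = 0, z = 0, w = 0. Substituting into each constraint:
  (1) (-5) - 2(0) + 3(0) - 2(0) = -5 ✓
  (2) z² = (0)² = 0, and 0 < 16 ✓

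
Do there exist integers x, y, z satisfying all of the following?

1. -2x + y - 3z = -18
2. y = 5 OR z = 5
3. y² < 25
Yes

Take x = 3, y = 3, z = 5. Substituting into each constraint:
  (1) -2(3) + 3 - 3(5) = -18 ✓
  (2) z = 5, target 5 ✓ (second branch holds)
  (3) y² = (3)² = 9, and 9 < 25 ✓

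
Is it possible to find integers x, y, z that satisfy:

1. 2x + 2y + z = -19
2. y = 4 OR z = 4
Yes

Take x = -16, y = 4, z = 5. Substituting into each constraint:
  (1) 2(-16) + 2(4) + 5 = -19 ✓
  (2) y = 4, target 4 ✓ (first branch holds)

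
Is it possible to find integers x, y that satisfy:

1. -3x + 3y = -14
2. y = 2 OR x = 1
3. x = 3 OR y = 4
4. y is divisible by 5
No

Even the single constraint (-3x + 3y = -14) is infeasible over the integers.

  - -3x + 3y = -14: every term on the left is divisible by 3, so the LHS ≡ 0 (mod 3), but the RHS -14 is not — no integer solution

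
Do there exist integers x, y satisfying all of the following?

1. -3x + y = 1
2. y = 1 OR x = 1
Yes

Take x = 0, y = 1. Substituting into each constraint:
  (1) -3(0) + 1 = 1 ✓
  (2) y = 1, target 1 ✓ (first branch holds)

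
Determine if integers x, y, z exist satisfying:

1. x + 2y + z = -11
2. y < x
Yes

Take x = 1, y = 0, z = -12. Substituting into each constraint:
  (1) 1 + 2(0) + (-12) = -11 ✓
  (2) 0 < 1 ✓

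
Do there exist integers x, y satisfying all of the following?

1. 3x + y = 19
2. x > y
Yes

Take x = 5, y = 4. Substituting into each constraint:
  (1) 3(5) + 4 = 19 ✓
  (2) 5 > 4 ✓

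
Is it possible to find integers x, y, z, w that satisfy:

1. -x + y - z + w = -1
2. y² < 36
Yes

Take x = 0, y = -1, z = 0, w = 0. Substituting into each constraint:
  (1) 0 + (-1) + 0 + 0 = -1 ✓
  (2) y² = (-1)² = 1, and 1 < 36 ✓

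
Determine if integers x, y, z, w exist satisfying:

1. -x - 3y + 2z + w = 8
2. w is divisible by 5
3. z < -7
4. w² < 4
Yes

Take x = 0, y = -8, z = -8, w = 0. Substituting into each constraint:
  (1) 0 - 3(-8) + 2(-8) + 0 = 8 ✓
  (2) 0 = 5 × 0, remainder 0 ✓
  (3) -8 < -7 ✓
  (4) w² = (0)² = 0, and 0 < 4 ✓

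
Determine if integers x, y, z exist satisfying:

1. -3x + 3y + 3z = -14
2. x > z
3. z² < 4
No

Even the single constraint (-3x + 3y + 3z = -14) is infeasible over the integers.

  - -3x + 3y + 3z = -14: every term on the left is divisible by 3, so the LHS ≡ 0 (mod 3), but the RHS -14 is not — no integer solution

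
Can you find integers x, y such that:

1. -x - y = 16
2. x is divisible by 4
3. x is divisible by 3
Yes

Take x = 0, y = -16. Substituting into each constraint:
  (1) 0 + 16 = 16 ✓
  (2) 0 = 4 × 0, remainder 0 ✓
  (3) 0 = 3 × 0, remainder 0 ✓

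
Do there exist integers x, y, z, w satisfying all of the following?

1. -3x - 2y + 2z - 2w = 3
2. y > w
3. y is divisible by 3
Yes

Take x = 1, y = 0, z = 2, w = -1. Substituting into each constraint:
  (1) -3(1) - 2(0) + 2(2) - 2(-1) = 3 ✓
  (2) 0 > -1 ✓
  (3) 0 = 3 × 0, remainder 0 ✓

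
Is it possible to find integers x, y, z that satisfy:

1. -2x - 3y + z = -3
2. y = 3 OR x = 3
Yes

Take x = 0, y = 3, z = 6. Substituting into each constraint:
  (1) -2(0) - 3(3) + 6 = -3 ✓
  (2) y = 3, target 3 ✓ (first branch holds)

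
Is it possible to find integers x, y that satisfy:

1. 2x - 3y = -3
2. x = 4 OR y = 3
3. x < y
No

The full constraint system is jointly infeasible over the integers. Each constraint and what it forces:

  - 2x - 3y = -3: is a linear equation tying the variables together
  - x = 4 OR y = 3: forces a choice: either x = 4 or y = 3
  - x < y: bounds one variable relative to another variable

Split on the disjunction (x = 4 OR y = 3):
  • If x = 4: with x = 4, every remaining term of the linear equation is divisible by 3, so the left side is ≡ 0 (mod 3); but the right side -11 ≡ 1 (mod 3). No integers can satisfy it.
  • If y = 3: the equation forces x = 3, giving (y, x) = (3, 3), which violates y > x.
Both branches are infeasible, so the system has no integer solution.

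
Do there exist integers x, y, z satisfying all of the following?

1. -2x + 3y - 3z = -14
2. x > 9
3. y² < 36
Yes

Take x = 10, y = 0, z = -2. Substituting into each constraint:
  (1) -2(10) + 3(0) - 3(-2) = -14 ✓
  (2) 10 > 9 ✓
  (3) y² = (0)² = 0, and 0 < 36 ✓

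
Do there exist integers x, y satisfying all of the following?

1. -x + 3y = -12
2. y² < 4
Yes

Take x = 12, y = 0. Substituting into each constraint:
  (1) (-12) + 3(0) = -12 ✓
  (2) y² = (0)² = 0, and 0 < 4 ✓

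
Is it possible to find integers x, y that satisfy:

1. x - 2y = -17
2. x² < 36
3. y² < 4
No

The full constraint system is jointly infeasible over the integers. Each constraint and what it forces:

  - x - 2y = -17: is a linear equation tying the variables together
  - x² < 36: restricts x to |x| ≤ 5
  - y² < 4: restricts y to |y| ≤ 1

Range argument: with x ∈ [-5, 5], y ∈ [-1, 1], the left side of the equation is at least -7, but the right side is -17 < -7. No integer solution exists.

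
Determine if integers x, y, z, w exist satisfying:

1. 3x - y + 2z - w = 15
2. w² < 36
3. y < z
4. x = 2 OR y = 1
Yes

Take x = 2, y = 6, z = 7, w = -1. Substituting into each constraint:
  (1) 3(2) + (-6) + 2(7) + 1 = 15 ✓
  (2) w² = (-1)² = 1, and 1 < 36 ✓
  (3) 6 < 7 ✓
  (4) x = 2, target 2 ✓ (first branch holds)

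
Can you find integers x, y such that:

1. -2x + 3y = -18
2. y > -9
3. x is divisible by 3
Yes

Take x = 0, y = -6. Substituting into each constraint:
  (1) -2(0) + 3(-6) = -18 ✓
  (2) -6 > -9 ✓
  (3) 0 = 3 × 0, remainder 0 ✓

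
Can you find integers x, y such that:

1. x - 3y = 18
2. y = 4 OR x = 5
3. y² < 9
No

The full constraint system is jointly infeasible over the integers. Each constraint and what it forces:

  - x - 3y = 18: is a linear equation tying the variables together
  - y = 4 OR x = 5: forces a choice: either y = 4 or x = 5
  - y² < 9: restricts y to |y| ≤ 2

Split on the disjunction (y = 4 OR x = 5):
  • If y = 4: this contradicts y² < 9, which requires |y| ≤ 2.
  • If x = 5: with x = 5, every remaining term of the linear equation is divisible by 3, so the left side is ≡ 0 (mod 3); but the right side 13 ≡ 1 (mod 3). No integers can satisfy it.
Both branches are infeasible, so the system has no integer solution.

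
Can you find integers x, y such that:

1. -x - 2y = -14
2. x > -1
Yes

Take x = 14, y = 0. Substituting into each constraint:
  (1) (-14) - 2(0) = -14 ✓
  (2) 14 > -1 ✓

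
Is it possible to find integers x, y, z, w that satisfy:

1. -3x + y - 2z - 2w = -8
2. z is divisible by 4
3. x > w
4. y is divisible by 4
Yes

Take x = 2, y = 0, z = 0, w = 1. Substituting into each constraint:
  (1) -3(2) + 0 - 2(0) - 2(1) = -8 ✓
  (2) 0 = 4 × 0, remainder 0 ✓
  (3) 2 > 1 ✓
  (4) 0 = 4 × 0, remainder 0 ✓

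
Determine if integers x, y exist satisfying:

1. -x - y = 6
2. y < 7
Yes

Take x = -6, y = 0. Substituting into each constraint:
  (1) 6 + 0 = 6 ✓
  (2) 0 < 7 ✓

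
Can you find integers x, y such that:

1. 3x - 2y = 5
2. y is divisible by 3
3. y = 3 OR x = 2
No

A contradictory subset is {3x - 2y = 5, y = 3 OR x = 2}. No integer assignment can satisfy these jointly:

  - 3x - 2y = 5: is a linear equation tying the variables together
  - y = 3 OR x = 2: forces a choice: either y = 3 or x = 2

Split on the disjunction (y = 3 OR x = 2):
  • If y = 3: with y = 3, every remaining term of the linear equation is divisible by 3, so the left side is ≡ 0 (mod 3); but the right side 11 ≡ 2 (mod 3). No integers can satisfy it.
  • If x = 2: with x = 2, every remaining term of the linear equation is divisible by 2, so the left side is ≡ 0 (mod 2); but the right side -1 ≡ 1 (mod 2). No integers can satisfy it.
Both branches are infeasible, so the system has no integer solution.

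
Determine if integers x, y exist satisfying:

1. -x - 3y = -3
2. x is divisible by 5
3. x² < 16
Yes

Take x = 0, y = 1. Substituting into each constraint:
  (1) 0 - 3(1) = -3 ✓
  (2) 0 = 5 × 0, remainder 0 ✓
  (3) x² = (0)² = 0, and 0 < 16 ✓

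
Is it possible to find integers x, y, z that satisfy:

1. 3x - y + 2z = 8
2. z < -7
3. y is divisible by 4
Yes

Take x = 8, y = 0, z = -8. Substituting into each constraint:
  (1) 3(8) + 0 + 2(-8) = 8 ✓
  (2) -8 < -7 ✓
  (3) 0 = 4 × 0, remainder 0 ✓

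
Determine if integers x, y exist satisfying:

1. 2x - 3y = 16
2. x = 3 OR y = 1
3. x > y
No

A contradictory subset is {2x - 3y = 16, x = 3 OR y = 1}. No integer assignment can satisfy these jointly:

  - 2x - 3y = 16: is a linear equation tying the variables together
  - x = 3 OR y = 1: forces a choice: either x = 3 or y = 1

Split on the disjunction (x = 3 OR y = 1):
  • If x = 3: with x = 3, every remaining term of the linear equation is divisible by 3, so the left side is ≡ 0 (mod 3); but the right side 10 ≡ 1 (mod 3). No integers can satisfy it.
  • If y = 1: with y = 1, every remaining term of the linear equation is divisible by 2, so the left side is ≡ 0 (mod 2); but the right side 19 ≡ 1 (mod 2). No integers can satisfy it.
Both branches are infeasible, so the system has no integer solution.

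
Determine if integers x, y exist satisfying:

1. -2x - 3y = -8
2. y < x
Yes

Take x = 4, y = 0. Substituting into each constraint:
  (1) -2(4) - 3(0) = -8 ✓
  (2) 0 < 4 ✓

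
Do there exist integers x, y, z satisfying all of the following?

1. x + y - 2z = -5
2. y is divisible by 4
Yes

Take x = -5, y = 0, z = 0. Substituting into each constraint:
  (1) (-5) + 0 - 2(0) = -5 ✓
  (2) 0 = 4 × 0, remainder 0 ✓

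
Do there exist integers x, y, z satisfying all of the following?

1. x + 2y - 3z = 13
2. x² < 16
Yes

Take x = 1, y = 0, z = -4. Substituting into each constraint:
  (1) 1 + 2(0) - 3(-4) = 13 ✓
  (2) x² = (1)² = 1, and 1 < 16 ✓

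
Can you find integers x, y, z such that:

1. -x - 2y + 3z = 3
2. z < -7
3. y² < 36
Yes

Take x = -27, y = 0, z = -8. Substituting into each constraint:
  (1) 27 - 2(0) + 3(-8) = 3 ✓
  (2) -8 < -7 ✓
  (3) y² = (0)² = 0, and 0 < 36 ✓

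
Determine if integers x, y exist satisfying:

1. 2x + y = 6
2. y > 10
Yes

Take x = -3, y = 12. Substituting into each constraint:
  (1) 2(-3) + 12 = 6 ✓
  (2) 12 > 10 ✓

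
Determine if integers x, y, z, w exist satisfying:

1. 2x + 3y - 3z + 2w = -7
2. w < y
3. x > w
Yes

Take x = 1, y = 1, z = 4, w = 0. Substituting into each constraint:
  (1) 2(1) + 3(1) - 3(4) + 2(0) = -7 ✓
  (2) 0 < 1 ✓
  (3) 1 > 0 ✓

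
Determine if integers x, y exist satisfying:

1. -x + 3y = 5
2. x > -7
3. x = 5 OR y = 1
Yes

Take x = -2, y = 1. Substituting into each constraint:
  (1) 2 + 3(1) = 5 ✓
  (2) -2 > -7 ✓
  (3) y = 1, target 1 ✓ (second branch holds)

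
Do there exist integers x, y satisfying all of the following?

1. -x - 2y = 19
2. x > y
Yes

Take x = 1, y = -10. Substituting into each constraint:
  (1) (-1) - 2(-10) = 19 ✓
  (2) 1 > -10 ✓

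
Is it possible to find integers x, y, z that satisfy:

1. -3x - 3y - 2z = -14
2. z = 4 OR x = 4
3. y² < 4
Yes

Take x = 4, y = 0, z = 1. Substituting into each constraint:
  (1) -3(4) - 3(0) - 2(1) = -14 ✓
  (2) x = 4, target 4 ✓ (second branch holds)
  (3) y² = (0)² = 0, and 0 < 4 ✓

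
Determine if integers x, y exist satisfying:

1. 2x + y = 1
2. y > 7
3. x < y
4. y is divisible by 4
No

A contradictory subset is {2x + y = 1, y is divisible by 4}. No integer assignment can satisfy these jointly:

  - 2x + y = 1: is a linear equation tying the variables together
  - y is divisible by 4: restricts y to multiples of 4

Modular obstruction: writing y = 4y', every remaining term of the linear equation is divisible by 2, so the left side is ≡ 0 (mod 2); but the right side 1 ≡ 1 (mod 2). No integers can satisfy it.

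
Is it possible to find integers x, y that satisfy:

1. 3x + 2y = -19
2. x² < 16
Yes

Take x = -1, y = -8. Substituting into each constraint:
  (1) 3(-1) + 2(-8) = -19 ✓
  (2) x² = (-1)² = 1, and 1 < 16 ✓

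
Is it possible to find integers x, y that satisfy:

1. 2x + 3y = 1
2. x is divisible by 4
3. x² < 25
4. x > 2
No

The full constraint system is jointly infeasible over the integers. Each constraint and what it forces:

  - 2x + 3y = 1: is a linear equation tying the variables together
  - x is divisible by 4: restricts x to multiples of 4
  - x² < 25: restricts x to |x| ≤ 4
  - x > 2: bounds one variable relative to a constant

The bounds confine x to {4} with 4 | x. For each value, substitute into the equation:
  • x = 4: the equation gives 3y = -7, so y would not be an integer.
Every case fails, so no integer solution exists.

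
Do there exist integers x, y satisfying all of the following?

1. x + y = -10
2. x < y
Yes

Take x = -6, y = -4. Substituting into each constraint:
  (1) (-6) + (-4) = -10 ✓
  (2) -6 < -4 ✓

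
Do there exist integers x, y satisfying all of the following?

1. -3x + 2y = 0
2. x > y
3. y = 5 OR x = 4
No

The full constraint system is jointly infeasible over the integers. Each constraint and what it forces:

  - -3x + 2y = 0: is a linear equation tying the variables together
  - x > y: bounds one variable relative to another variable
  - y = 5 OR x = 4: forces a choice: either y = 5 or x = 4

Split on the disjunction (y = 5 OR x = 4):
  • If y = 5: with y = 5, every remaining term of the linear equation is divisible by 3, so the left side is ≡ 0 (mod 3); but the right side -10 ≡ 2 (mod 3). No integers can satisfy it.
  • If x = 4: the equation forces y = 6, giving (x, y) = (4, 6), which violates x > y.
Both branches are infeasible, so the system has no integer solution.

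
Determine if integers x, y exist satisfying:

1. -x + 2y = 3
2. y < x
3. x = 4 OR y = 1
No

The full constraint system is jointly infeasible over the integers. Each constraint and what it forces:

  - -x + 2y = 3: is a linear equation tying the variables together
  - y < x: bounds one variable relative to another variable
  - x = 4 OR y = 1: forces a choice: either x = 4 or y = 1

Split on the disjunction (x = 4 OR y = 1):
  • If x = 4: with x = 4, every remaining term of the linear equation is divisible by 2, so the left side is ≡ 0 (mod 2); but the right side 7 ≡ 1 (mod 2). No integers can satisfy it.
  • If y = 1: the equation forces x = -1, giving (y, x) = (1, -1), which violates x > y.
Both branches are infeasible, so the system has no integer solution.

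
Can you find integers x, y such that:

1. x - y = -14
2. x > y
No

The full constraint system is jointly infeasible over the integers. Each constraint and what it forces:

  - x - y = -14: is a linear equation tying the variables together
  - x > y: bounds one variable relative to another variable

From the equation, x − y = -14, i.e. x − y = -14; but x > y requires x − y ≥ 1. Contradiction.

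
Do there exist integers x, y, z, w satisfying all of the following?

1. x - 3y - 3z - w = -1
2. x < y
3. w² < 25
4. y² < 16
Yes

Take x = 0, y = 1, z = 0, w = -2. Substituting into each constraint:
  (1) 0 - 3(1) - 3(0) + 2 = -1 ✓
  (2) 0 < 1 ✓
  (3) w² = (-2)² = 4, and 4 < 25 ✓
  (4) y² = (1)² = 1, and 1 < 16 ✓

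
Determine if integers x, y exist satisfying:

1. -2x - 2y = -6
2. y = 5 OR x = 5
Yes

Take x = 5, y = -2. Substituting into each constraint:
  (1) -2(5) - 2(-2) = -6 ✓
  (2) x = 5, target 5 ✓ (second branch holds)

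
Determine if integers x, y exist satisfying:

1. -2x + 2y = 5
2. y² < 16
No

Even the single constraint (-2x + 2y = 5) is infeasible over the integers.

  - -2x + 2y = 5: every term on the left is divisible by 2, so the LHS ≡ 0 (mod 2), but the RHS 5 is not — no integer solution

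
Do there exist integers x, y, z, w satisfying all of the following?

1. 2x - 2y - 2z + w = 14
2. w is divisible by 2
Yes

Take x = 0, y = 0, z = -7, w = 0. Substituting into each constraint:
  (1) 2(0) - 2(0) - 2(-7) + 0 = 14 ✓
  (2) 0 = 2 × 0, remainder 0 ✓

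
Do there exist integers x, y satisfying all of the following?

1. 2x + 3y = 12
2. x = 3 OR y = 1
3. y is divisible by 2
Yes

Take x = 3, y = 2. Substituting into each constraint:
  (1) 2(3) + 3(2) = 12 ✓
  (2) x = 3, target 3 ✓ (first branch holds)
  (3) 2 = 2 × 1, remainder 0 ✓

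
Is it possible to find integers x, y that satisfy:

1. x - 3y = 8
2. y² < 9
Yes

Take x = 2, y = -2. Substituting into each constraint:
  (1) 2 - 3(-2) = 8 ✓
  (2) y² = (-2)² = 4, and 4 < 9 ✓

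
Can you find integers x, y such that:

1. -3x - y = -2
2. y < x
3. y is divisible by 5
Yes

Take x = 4, y = -10. Substituting into each constraint:
  (1) -3(4) + 10 = -2 ✓
  (2) -10 < 4 ✓
  (3) -10 = 5 × -2, remainder 0 ✓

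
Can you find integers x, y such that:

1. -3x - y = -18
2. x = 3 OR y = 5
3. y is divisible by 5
No

The full constraint system is jointly infeasible over the integers. Each constraint and what it forces:

  - -3x - y = -18: is a linear equation tying the variables together
  - x = 3 OR y = 5: forces a choice: either x = 3 or y = 5
  - y is divisible by 5: restricts y to multiples of 5

Split on the disjunction (x = 3 OR y = 5):
  • If x = 3: with x = 3, writing y = 5y', every remaining term of the linear equation is divisible by 5, so the left side is ≡ 0 (mod 5); but the right side -9 ≡ 1 (mod 5). No integers can satisfy it.
  • If y = 5: with y = 5, every remaining term of the linear equation is divisible by 3, so the left side is ≡ 0 (mod 3); but the right side -13 ≡ 2 (mod 3). No integers can satisfy it.
Both branches are infeasible, so the system has no integer solution.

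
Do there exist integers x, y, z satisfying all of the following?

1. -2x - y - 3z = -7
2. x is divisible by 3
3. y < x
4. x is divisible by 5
Yes

Take x = 0, y = -2, z = 3. Substituting into each constraint:
  (1) -2(0) + 2 - 3(3) = -7 ✓
  (2) 0 = 3 × 0, remainder 0 ✓
  (3) -2 < 0 ✓
  (4) 0 = 5 × 0, remainder 0 ✓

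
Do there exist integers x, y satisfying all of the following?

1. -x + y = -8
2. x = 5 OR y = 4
Yes

Take x = 12, y = 4. Substituting into each constraint:
  (1) (-12) + 4 = -8 ✓
  (2) y = 4, target 4 ✓ (second branch holds)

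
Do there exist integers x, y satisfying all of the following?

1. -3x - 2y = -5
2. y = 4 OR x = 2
Yes

Take x = -1, y = 4. Substituting into each constraint:
  (1) -3(-1) - 2(4) = -5 ✓
  (2) y = 4, target 4 ✓ (first branch holds)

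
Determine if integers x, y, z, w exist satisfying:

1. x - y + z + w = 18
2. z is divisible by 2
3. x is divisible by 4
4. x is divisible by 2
Yes

Take x = 0, y = -18, z = 0, w = 0. Substituting into each constraint:
  (1) 0 + 18 + 0 + 0 = 18 ✓
  (2) 0 = 2 × 0, remainder 0 ✓
  (3) 0 = 4 × 0, remainder 0 ✓
  (4) 0 = 2 × 0, remainder 0 ✓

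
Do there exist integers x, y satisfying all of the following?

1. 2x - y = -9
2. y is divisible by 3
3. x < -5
Yes

Take x = -6, y = -3. Substituting into each constraint:
  (1) 2(-6) + 3 = -9 ✓
  (2) -3 = 3 × -1, remainder 0 ✓
  (3) -6 < -5 ✓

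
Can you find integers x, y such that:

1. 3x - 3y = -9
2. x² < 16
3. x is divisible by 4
Yes

Take x = 0, y = 3. Substituting into each constraint:
  (1) 3(0) - 3(3) = -9 ✓
  (2) x² = (0)² = 0, and 0 < 16 ✓
  (3) 0 = 4 × 0, remainder 0 ✓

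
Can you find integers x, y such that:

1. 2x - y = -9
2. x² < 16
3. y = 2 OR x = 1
Yes

Take x = 1, y = 11. Substituting into each constraint:
  (1) 2(1) + (-11) = -9 ✓
  (2) x² = (1)² = 1, and 1 < 16 ✓
  (3) x = 1, target 1 ✓ (second branch holds)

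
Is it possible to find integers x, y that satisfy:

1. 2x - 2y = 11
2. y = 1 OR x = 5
No

Even the single constraint (2x - 2y = 11) is infeasible over the integers.

  - 2x - 2y = 11: every term on the left is divisible by 2, so the LHS ≡ 0 (mod 2), but the RHS 11 is not — no integer solution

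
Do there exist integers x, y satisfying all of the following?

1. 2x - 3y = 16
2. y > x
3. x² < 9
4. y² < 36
No

A contradictory subset is {2x - 3y = 16, y > x, x² < 9}. No integer assignment can satisfy these jointly:

  - 2x - 3y = 16: is a linear equation tying the variables together
  - y > x: bounds one variable relative to another variable
  - x² < 9: restricts x to |x| ≤ 2

Propagating the comparison: y > x and x ≥ -2 give y ≥ -1. Range argument: with x ∈ [-2, 2], y ∈ [-1, ∞], the left side of the equation is at most 7, but the right side is 16 > 7. No integer solution exists.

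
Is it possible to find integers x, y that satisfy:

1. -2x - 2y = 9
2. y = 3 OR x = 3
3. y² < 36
No

Even the single constraint (-2x - 2y = 9) is infeasible over the integers.

  - -2x - 2y = 9: every term on the left is divisible by 2, so the LHS ≡ 0 (mod 2), but the RHS 9 is not — no integer solution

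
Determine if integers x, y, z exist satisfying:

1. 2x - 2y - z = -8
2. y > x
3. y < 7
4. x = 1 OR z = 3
Yes

Take x = 1, y = 3, z = 4. Substituting into each constraint:
  (1) 2(1) - 2(3) + (-4) = -8 ✓
  (2) 3 > 1 ✓
  (3) 3 < 7 ✓
  (4) x = 1, target 1 ✓ (first branch holds)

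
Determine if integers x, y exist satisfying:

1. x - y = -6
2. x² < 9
Yes

Take x = 0, y = 6. Substituting into each constraint:
  (1) 0 + (-6) = -6 ✓
  (2) x² = (0)² = 0, and 0 < 9 ✓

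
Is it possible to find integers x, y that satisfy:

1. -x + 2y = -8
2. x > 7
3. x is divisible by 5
Yes

Take x = 10, y = 1. Substituting into each constraint:
  (1) (-10) + 2(1) = -8 ✓
  (2) 10 > 7 ✓
  (3) 10 = 5 × 2, remainder 0 ✓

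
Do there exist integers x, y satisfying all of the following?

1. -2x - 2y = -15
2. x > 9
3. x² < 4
No

Even the single constraint (-2x - 2y = -15) is infeasible over the integers.

  - -2x - 2y = -15: every term on the left is divisible by 2, so the LHS ≡ 0 (mod 2), but the RHS -15 is not — no integer solution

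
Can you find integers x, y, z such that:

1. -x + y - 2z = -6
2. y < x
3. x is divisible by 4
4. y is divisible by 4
Yes

Take x = 0, y = -4, z = 1. Substituting into each constraint:
  (1) 0 + (-4) - 2(1) = -6 ✓
  (2) -4 < 0 ✓
  (3) 0 = 4 × 0, remainder 0 ✓
  (4) -4 = 4 × -1, remainder 0 ✓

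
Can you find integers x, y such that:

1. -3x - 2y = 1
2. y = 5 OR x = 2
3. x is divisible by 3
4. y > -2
No

A contradictory subset is {-3x - 2y = 1, y = 5 OR x = 2, y > -2}. No integer assignment can satisfy these jointly:

  - -3x - 2y = 1: is a linear equation tying the variables together
  - y = 5 OR x = 2: forces a choice: either y = 5 or x = 2
  - y > -2: bounds one variable relative to a constant

Split on the disjunction (y = 5 OR x = 2):
  • If y = 5: with y = 5, every remaining term of the linear equation is divisible by 3, so the left side is ≡ 0 (mod 3); but the right side 11 ≡ 2 (mod 3). No integers can satisfy it.
  • If x = 2: with x = 2, every remaining term of the linear equation is divisible by 2, so the left side is ≡ 0 (mod 2); but the right side 7 ≡ 1 (mod 2). No integers can satisfy it.
Both branches are infeasible, so the system has no integer solution.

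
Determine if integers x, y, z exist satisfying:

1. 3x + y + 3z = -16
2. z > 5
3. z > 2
Yes

Take x = -12, y = 2, z = 6. Substituting into each constraint:
  (1) 3(-12) + 2 + 3(6) = -16 ✓
  (2) 6 > 5 ✓
  (3) 6 > 2 ✓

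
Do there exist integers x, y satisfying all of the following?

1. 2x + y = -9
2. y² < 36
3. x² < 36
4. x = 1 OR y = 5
No

The full constraint system is jointly infeasible over the integers. Each constraint and what it forces:

  - 2x + y = -9: is a linear equation tying the variables together
  - y² < 36: restricts y to |y| ≤ 5
  - x² < 36: restricts x to |x| ≤ 5
  - x = 1 OR y = 5: forces a choice: either x = 1 or y = 5

Split on the disjunction (x = 1 OR y = 5):
  • If x = 1: the equation forces y = -11, but y² < 36 requires |y| ≤ 5.
  • If y = 5: the equation forces x = -7, but x² < 36 requires |x| ≤ 5.
Both branches are infeasible, so the system has no integer solution.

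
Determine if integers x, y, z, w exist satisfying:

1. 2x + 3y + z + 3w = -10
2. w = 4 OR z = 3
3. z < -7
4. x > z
Yes

Take x = 2, y = -6, z = -8, w = 4. Substituting into each constraint:
  (1) 2(2) + 3(-6) + (-8) + 3(4) = -10 ✓
  (2) w = 4, target 4 ✓ (first branch holds)
  (3) -8 < -7 ✓
  (4) 2 > -8 ✓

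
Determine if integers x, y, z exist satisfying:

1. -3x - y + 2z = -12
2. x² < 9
Yes

Take x = 0, y = 0, z = -6. Substituting into each constraint:
  (1) -3(0) + 0 + 2(-6) = -12 ✓
  (2) x² = (0)² = 0, and 0 < 9 ✓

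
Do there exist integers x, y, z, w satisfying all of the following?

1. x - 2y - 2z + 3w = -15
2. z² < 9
Yes

Take x = -15, y = 0, z = 0, w = 0. Substituting into each constraint:
  (1) (-15) - 2(0) - 2(0) + 3(0) = -15 ✓
  (2) z² = (0)² = 0, and 0 < 9 ✓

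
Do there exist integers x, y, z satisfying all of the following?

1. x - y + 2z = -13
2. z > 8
Yes

Take x = -31, y = 0, z = 9. Substituting into each constraint:
  (1) (-31) + 0 + 2(9) = -13 ✓
  (2) 9 > 8 ✓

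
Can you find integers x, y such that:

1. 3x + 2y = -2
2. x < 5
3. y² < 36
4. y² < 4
Yes

Take x = 0, y = -1. Substituting into each constraint:
  (1) 3(0) + 2(-1) = -2 ✓
  (2) 0 < 5 ✓
  (3) y² = (-1)² = 1, and 1 < 36 ✓
  (4) y² = (-1)² = 1, and 1 < 4 ✓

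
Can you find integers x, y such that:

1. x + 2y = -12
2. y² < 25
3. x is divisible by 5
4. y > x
Yes

Take x = -10, y = -1. Substituting into each constraint:
  (1) (-10) + 2(-1) = -12 ✓
  (2) y² = (-1)² = 1, and 1 < 25 ✓
  (3) -10 = 5 × -2, remainder 0 ✓
  (4) -1 > -10 ✓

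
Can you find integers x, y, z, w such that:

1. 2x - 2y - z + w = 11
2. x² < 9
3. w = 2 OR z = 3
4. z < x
Yes

Take x = -2, y = -5, z = -3, w = 2. Substituting into each constraint:
  (1) 2(-2) - 2(-5) + 3 + 2 = 11 ✓
  (2) x² = (-2)² = 4, and 4 < 9 ✓
  (3) w = 2, target 2 ✓ (first branch holds)
  (4) -3 < -2 ✓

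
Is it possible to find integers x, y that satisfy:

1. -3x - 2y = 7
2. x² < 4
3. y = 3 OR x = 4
No

The full constraint system is jointly infeasible over the integers. Each constraint and what it forces:

  - -3x - 2y = 7: is a linear equation tying the variables together
  - x² < 4: restricts x to |x| ≤ 1
  - y = 3 OR x = 4: forces a choice: either y = 3 or x = 4

Split on the disjunction (y = 3 OR x = 4):
  • If y = 3: with y = 3, every remaining term of the linear equation is divisible by 3, so the left side is ≡ 0 (mod 3); but the right side 13 ≡ 1 (mod 3). No integers can satisfy it.
  • If x = 4: this contradicts x² < 4, which requires |x| ≤ 1.
Both branches are infeasible, so the system has no integer solution.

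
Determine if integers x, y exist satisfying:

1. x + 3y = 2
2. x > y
Yes

Take x = 2, y = 0. Substituting into each constraint:
  (1) 2 + 3(0) = 2 ✓
  (2) 2 > 0 ✓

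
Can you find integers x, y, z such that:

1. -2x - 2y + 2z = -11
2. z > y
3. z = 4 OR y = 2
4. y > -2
No

Even the single constraint (-2x - 2y + 2z = -11) is infeasible over the integers.

  - -2x - 2y + 2z = -11: every term on the left is divisible by 2, so the LHS ≡ 0 (mod 2), but the RHS -11 is not — no integer solution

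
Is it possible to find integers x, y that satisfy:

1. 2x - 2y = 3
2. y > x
No

Even the single constraint (2x - 2y = 3) is infeasible over the integers.

  - 2x - 2y = 3: every term on the left is divisible by 2, so the LHS ≡ 0 (mod 2), but the RHS 3 is not — no integer solution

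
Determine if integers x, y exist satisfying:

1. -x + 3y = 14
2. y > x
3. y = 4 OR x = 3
Yes

Take x = -2, y = 4. Substituting into each constraint:
  (1) 2 + 3(4) = 14 ✓
  (2) 4 > -2 ✓
  (3) y = 4, target 4 ✓ (first branch holds)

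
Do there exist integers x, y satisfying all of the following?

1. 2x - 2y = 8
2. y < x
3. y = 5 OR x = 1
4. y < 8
Yes

Take x = 9, y = 5. Substituting into each constraint:
  (1) 2(9) - 2(5) = 8 ✓
  (2) 5 < 9 ✓
  (3) y = 5, target 5 ✓ (first branch holds)
  (4) 5 < 8 ✓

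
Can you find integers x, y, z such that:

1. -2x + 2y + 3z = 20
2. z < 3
Yes

Take x = 0, y = 10, z = 0. Substituting into each constraint:
  (1) -2(0) + 2(10) + 3(0) = 20 ✓
  (2) 0 < 3 ✓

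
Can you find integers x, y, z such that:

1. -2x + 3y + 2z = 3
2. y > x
Yes

Take x = 0, y = 1, z = 0. Substituting into each constraint:
  (1) -2(0) + 3(1) + 2(0) = 3 ✓
  (2) 1 > 0 ✓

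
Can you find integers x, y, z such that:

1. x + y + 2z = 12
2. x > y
Yes

Take x = 0, y = -2, z = 7. Substituting into each constraint:
  (1) 0 + (-2) + 2(7) = 12 ✓
  (2) 0 > -2 ✓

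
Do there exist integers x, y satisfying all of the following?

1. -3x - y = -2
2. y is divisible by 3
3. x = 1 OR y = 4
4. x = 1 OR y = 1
No

A contradictory subset is {-3x - y = -2, y is divisible by 3}. No integer assignment can satisfy these jointly:

  - -3x - y = -2: is a linear equation tying the variables together
  - y is divisible by 3: restricts y to multiples of 3

Modular obstruction: writing y = 3y', every remaining term of the linear equation is divisible by 3, so the left side is ≡ 0 (mod 3); but the right side -2 ≡ 1 (mod 3). No integers can satisfy it.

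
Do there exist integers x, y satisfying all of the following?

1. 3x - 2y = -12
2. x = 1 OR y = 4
No

The full constraint system is jointly infeasible over the integers. Each constraint and what it forces:

  - 3x - 2y = -12: is a linear equation tying the variables together
  - x = 1 OR y = 4: forces a choice: either x = 1 or y = 4

Split on the disjunction (x = 1 OR y = 4):
  • If x = 1: with x = 1, every remaining term of the linear equation is divisible by 2, so the left side is ≡ 0 (mod 2); but the right side -15 ≡ 1 (mod 2). No integers can satisfy it.
  • If y = 4: with y = 4, every remaining term of the linear equation is divisible by 3, so the left side is ≡ 0 (mod 3); but the right side -4 ≡ 2 (mod 3). No integers can satisfy it.
Both branches are infeasible, so the system has no integer solution.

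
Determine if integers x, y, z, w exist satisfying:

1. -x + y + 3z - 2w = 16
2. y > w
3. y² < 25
Yes

Take x = 0, y = 1, z = 5, w = 0. Substituting into each constraint:
  (1) 0 + 1 + 3(5) - 2(0) = 16 ✓
  (2) 1 > 0 ✓
  (3) y² = (1)² = 1, and 1 < 25 ✓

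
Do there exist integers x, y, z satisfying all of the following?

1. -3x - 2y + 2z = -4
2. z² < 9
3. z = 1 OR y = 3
Yes

Take x = 0, y = 3, z = 1. Substituting into each constraint:
  (1) -3(0) - 2(3) + 2(1) = -4 ✓
  (2) z² = (1)² = 1, and 1 < 9 ✓
  (3) z = 1, target 1 ✓ (first branch holds)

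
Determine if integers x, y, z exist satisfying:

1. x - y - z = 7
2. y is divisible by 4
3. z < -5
Yes

Take x = 0, y = 0, z = -7. Substituting into each constraint:
  (1) 0 + 0 + 7 = 7 ✓
  (2) 0 = 4 × 0, remainder 0 ✓
  (3) -7 < -5 ✓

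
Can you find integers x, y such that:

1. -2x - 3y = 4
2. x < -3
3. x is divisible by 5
Yes

Take x = -5, y = 2. Substituting into each constraint:
  (1) -2(-5) - 3(2) = 4 ✓
  (2) -5 < -3 ✓
  (3) -5 = 5 × -1, remainder 0 ✓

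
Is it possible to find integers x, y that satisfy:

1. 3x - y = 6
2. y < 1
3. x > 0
Yes

Take x = 1, y = -3. Substituting into each constraint:
  (1) 3(1) + 3 = 6 ✓
  (2) -3 < 1 ✓
  (3) 1 > 0 ✓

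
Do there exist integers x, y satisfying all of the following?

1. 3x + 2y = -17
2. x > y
Yes

Take x = -3, y = -4. Substituting into each constraint:
  (1) 3(-3) + 2(-4) = -17 ✓
  (2) -3 > -4 ✓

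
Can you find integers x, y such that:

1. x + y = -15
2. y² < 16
Yes

Take x = -15, y = 0. Substituting into each constraint:
  (1) (-15) + 0 = -15 ✓
  (2) y² = (0)² = 0, and 0 < 16 ✓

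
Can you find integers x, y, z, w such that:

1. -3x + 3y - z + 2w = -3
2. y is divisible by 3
Yes

Take x = 1, y = 0, z = 0, w = 0. Substituting into each constraint:
  (1) -3(1) + 3(0) + 0 + 2(0) = -3 ✓
  (2) 0 = 3 × 0, remainder 0 ✓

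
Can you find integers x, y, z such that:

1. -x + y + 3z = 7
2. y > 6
Yes

Take x = 0, y = 7, z = 0. Substituting into each constraint:
  (1) 0 + 7 + 3(0) = 7 ✓
  (2) 7 > 6 ✓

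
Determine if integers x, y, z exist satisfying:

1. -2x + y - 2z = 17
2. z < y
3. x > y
Yes

Take x = 2, y = 1, z = -10. Substituting into each constraint:
  (1) -2(2) + 1 - 2(-10) = 17 ✓
  (2) -10 < 1 ✓
  (3) 2 > 1 ✓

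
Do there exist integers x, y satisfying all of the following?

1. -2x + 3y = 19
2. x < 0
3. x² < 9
Yes

Take x = -2, y = 5. Substituting into each constraint:
  (1) -2(-2) + 3(5) = 19 ✓
  (2) -2 < 0 ✓
  (3) x² = (-2)² = 4, and 4 < 9 ✓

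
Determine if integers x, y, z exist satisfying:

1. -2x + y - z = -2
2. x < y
Yes

Take x = -1, y = 0, z = 4. Substituting into each constraint:
  (1) -2(-1) + 0 + (-4) = -2 ✓
  (2) -1 < 0 ✓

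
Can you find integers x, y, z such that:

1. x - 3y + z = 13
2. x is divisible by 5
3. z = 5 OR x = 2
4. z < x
Yes

Take x = 20, y = 4, z = 5. Substituting into each constraint:
  (1) 20 - 3(4) + 5 = 13 ✓
  (2) 20 = 5 × 4, remainder 0 ✓
  (3) z = 5, target 5 ✓ (first branch holds)
  (4) 5 < 20 ✓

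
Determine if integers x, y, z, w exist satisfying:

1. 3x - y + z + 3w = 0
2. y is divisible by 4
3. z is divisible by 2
Yes

Take x = 0, y = 0, z = 0, w = 0. Substituting into each constraint:
  (1) 3(0) + 0 + 0 + 3(0) = 0 ✓
  (2) 0 = 4 × 0, remainder 0 ✓
  (3) 0 = 2 × 0, remainder 0 ✓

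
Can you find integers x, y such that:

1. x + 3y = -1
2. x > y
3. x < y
No

A contradictory subset is {x > y, x < y}. No integer assignment can satisfy these jointly:

  - x > y: bounds one variable relative to another variable
  - x < y: bounds one variable relative to another variable

Direct contradiction: x > y and y > x cannot both hold.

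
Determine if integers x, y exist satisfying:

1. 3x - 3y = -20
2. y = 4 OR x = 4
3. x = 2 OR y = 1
No

Even the single constraint (3x - 3y = -20) is infeasible over the integers.

  - 3x - 3y = -20: every term on the left is divisible by 3, so the LHS ≡ 0 (mod 3), but the RHS -20 is not — no integer solution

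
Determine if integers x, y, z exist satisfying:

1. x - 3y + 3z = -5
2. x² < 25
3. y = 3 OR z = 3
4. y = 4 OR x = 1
Yes

Take x = 1, y = 3, z = 1. Substituting into each constraint:
  (1) 1 - 3(3) + 3(1) = -5 ✓
  (2) x² = (1)² = 1, and 1 < 25 ✓
  (3) y = 3, target 3 ✓ (first branch holds)
  (4) x = 1, target 1 ✓ (second branch holds)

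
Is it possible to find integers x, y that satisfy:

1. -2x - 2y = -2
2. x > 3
Yes

Take x = 4, y = -3. Substituting into each constraint:
  (1) -2(4) - 2(-3) = -2 ✓
  (2) 4 > 3 ✓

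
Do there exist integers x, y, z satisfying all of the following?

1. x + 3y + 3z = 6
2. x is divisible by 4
Yes

Take x = 0, y = 0, z = 2. Substituting into each constraint:
  (1) 0 + 3(0) + 3(2) = 6 ✓
  (2) 0 = 4 × 0, remainder 0 ✓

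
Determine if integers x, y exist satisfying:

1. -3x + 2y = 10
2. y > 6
Yes

Take x = 2, y = 8. Substituting into each constraint:
  (1) -3(2) + 2(8) = 10 ✓
  (2) 8 > 6 ✓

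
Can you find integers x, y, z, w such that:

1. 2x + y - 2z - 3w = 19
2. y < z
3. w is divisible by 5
Yes

Take x = 11, y = 1, z = 2, w = 0. Substituting into each constraint:
  (1) 2(11) + 1 - 2(2) - 3(0) = 19 ✓
  (2) 1 < 2 ✓
  (3) 0 = 5 × 0, remainder 0 ✓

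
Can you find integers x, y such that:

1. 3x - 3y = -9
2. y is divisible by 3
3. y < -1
Yes

Take x = -6, y = -3. Substituting into each constraint:
  (1) 3(-6) - 3(-3) = -9 ✓
  (2) -3 = 3 × -1, remainder 0 ✓
  (3) -3 < -1 ✓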